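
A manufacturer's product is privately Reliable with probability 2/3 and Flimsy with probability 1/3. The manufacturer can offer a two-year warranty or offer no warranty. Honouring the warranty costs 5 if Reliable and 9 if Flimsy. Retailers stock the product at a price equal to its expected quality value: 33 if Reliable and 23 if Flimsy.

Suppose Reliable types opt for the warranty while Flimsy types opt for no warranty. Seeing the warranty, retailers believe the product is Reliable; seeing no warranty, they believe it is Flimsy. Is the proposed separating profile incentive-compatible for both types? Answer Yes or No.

No

Under these beliefs, the warranty earns price 33 and no warranty earns price 23.
Reliable: the warranty nets 33 − 5 = 28; no warranty nets 23. Reliable prefers the warranty.
Flimsy: the warranty nets 33 − 9 = 24; no warranty nets 23. Flimsy would deviate to the warranty.
Flimsy has a profitable deviation, so the profile is not an equilibrium.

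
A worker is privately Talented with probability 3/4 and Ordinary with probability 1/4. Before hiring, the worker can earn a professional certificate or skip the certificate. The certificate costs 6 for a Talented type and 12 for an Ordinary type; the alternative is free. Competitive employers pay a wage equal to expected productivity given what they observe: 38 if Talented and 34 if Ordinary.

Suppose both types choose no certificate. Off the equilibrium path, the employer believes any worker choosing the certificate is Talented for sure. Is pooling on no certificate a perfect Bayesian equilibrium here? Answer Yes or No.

Yes

On path, the employer holds the prior and pays 3/4·38 + 1/4·34 = 37. Off path (the certificate), believing Talented, it pays 38.
Talented: no certificate nets 37; the certificate nets 38 − 6 = 32. Talented stays.
Ordinary: no certificate nets 37; the certificate nets 38 − 12 = 26. Ordinary stays.
No type deviates, so pooling is sustained.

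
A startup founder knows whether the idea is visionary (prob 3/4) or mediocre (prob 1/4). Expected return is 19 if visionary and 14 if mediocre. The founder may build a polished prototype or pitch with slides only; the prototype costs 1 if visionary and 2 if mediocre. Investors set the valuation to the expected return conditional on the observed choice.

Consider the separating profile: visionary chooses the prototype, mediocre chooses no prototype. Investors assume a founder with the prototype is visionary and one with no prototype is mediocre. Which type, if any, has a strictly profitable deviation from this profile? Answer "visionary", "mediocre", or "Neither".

The prototype pays 19; no prototype pays 14.
visionary: assigned the prototype, nets 19 − 1 = 18; deviating to no prototype nets 14.
mediocre: assigned no prototype, nets 14; deviating to the prototype nets 19 − 2 = 17.
The mediocre type gains 3 by deviating.

mediocre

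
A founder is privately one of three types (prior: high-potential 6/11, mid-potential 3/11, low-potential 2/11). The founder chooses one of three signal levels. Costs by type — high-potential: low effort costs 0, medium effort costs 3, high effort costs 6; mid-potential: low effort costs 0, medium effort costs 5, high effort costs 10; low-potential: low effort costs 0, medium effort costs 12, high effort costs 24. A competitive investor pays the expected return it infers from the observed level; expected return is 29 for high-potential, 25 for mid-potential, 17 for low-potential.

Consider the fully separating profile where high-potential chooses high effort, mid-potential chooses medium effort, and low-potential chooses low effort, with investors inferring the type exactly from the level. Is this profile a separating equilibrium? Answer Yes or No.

Separating valuations: high effort → 29, medium effort → 25, low effort → 17.
high-potential (assigned high effort): low effort: 17 − 0 = 17; medium effort: 25 − 3 = 22; high effort: 29 − 6 = 23. high-potential stays.
mid-potential (assigned medium effort): low effort: 17 − 0 = 17; medium effort: 25 − 5 = 20; high effort: 29 − 10 = 19. mid-potential stays.
low-potential (assigned low effort): low effort: 17 − 0 = 17; medium effort: 25 − 12 = 13; high effort: 29 − 24 = 5. low-potential stays.
Every type prefers its assigned level; separation holds.

Yes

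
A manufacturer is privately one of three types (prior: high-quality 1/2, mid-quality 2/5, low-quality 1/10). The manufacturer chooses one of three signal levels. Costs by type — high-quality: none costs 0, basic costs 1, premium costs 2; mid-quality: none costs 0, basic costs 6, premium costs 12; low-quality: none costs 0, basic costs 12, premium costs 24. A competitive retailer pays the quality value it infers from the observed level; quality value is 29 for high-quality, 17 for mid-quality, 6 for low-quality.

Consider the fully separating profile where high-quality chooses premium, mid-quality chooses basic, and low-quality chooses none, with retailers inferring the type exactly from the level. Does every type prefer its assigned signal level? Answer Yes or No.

No

Separating prices: premium → 29, basic → 17, none → 6.
high-quality (assigned premium): none: 6 − 0 = 6; basic: 17 − 1 = 16; premium: 29 − 2 = 27. high-quality stays.
mid-quality (assigned basic): none: 6 − 0 = 6; basic: 17 − 6 = 11; premium: 29 − 12 = 17. mid-quality prefers premium.
low-quality (assigned none): none: 6 − 0 = 6; basic: 17 − 12 = 5; premium: 29 − 24 = 5. low-quality stays.
At least one type deviates; the separating profile fails.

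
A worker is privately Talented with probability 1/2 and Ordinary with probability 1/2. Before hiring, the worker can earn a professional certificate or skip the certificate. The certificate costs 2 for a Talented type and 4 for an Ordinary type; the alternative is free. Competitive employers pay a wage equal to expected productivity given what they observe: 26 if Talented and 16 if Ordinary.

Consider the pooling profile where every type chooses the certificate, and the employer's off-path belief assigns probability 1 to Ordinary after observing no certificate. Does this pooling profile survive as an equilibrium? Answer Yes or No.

Yes

On path, the employer holds the prior and pays 1/2·26 + 1/2·16 = 21. Off path (no certificate), believing Ordinary, it pays 16.
Talented: the certificate nets 21 − 2 = 19; no certificate nets 16. Talented stays.
Ordinary: the certificate nets 21 − 4 = 17; no certificate nets 16. Ordinary stays.
No type deviates, so pooling is sustained.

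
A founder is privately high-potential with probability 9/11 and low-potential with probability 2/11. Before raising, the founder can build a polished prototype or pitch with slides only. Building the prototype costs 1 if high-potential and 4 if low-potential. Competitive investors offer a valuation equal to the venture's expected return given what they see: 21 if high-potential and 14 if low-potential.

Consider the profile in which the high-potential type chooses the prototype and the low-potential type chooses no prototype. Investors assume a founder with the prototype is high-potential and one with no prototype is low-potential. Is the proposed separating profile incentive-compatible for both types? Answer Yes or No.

No

Under these beliefs, the prototype earns valuation 21 and no prototype earns valuation 14.
high-potential: the prototype nets 21 − 1 = 20; no prototype nets 14. high-potential prefers the prototype.
low-potential: the prototype nets 21 − 4 = 17; no prototype nets 14. low-potential would deviate to the prototype.
low-potential has a profitable deviation, so the profile is not an equilibrium.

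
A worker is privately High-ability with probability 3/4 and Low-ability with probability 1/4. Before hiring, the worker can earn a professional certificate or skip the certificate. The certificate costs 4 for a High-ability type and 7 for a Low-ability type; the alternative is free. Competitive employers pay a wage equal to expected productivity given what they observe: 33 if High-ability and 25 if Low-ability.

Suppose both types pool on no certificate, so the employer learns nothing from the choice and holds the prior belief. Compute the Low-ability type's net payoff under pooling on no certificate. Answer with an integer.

31

Pooled wage = 3/4·33 + 1/4·25 = 31.
Low-ability pays no cost for no certificate, so net payoff = 31.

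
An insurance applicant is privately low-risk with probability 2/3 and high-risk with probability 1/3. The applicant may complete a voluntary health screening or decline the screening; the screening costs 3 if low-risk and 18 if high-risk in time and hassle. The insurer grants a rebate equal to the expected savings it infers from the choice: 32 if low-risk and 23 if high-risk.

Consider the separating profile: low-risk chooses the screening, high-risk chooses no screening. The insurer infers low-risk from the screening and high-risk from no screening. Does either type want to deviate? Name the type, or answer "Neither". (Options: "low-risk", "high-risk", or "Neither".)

The screening pays 32; no screening pays 23.
low-risk: assigned the screening, nets 32 − 3 = 29; deviating to no screening nets 23.
high-risk: assigned no screening, nets 23; deviating to the screening nets 32 − 18 = 14.
Both types strictly prefer their assigned action; no profitable deviation.

Neither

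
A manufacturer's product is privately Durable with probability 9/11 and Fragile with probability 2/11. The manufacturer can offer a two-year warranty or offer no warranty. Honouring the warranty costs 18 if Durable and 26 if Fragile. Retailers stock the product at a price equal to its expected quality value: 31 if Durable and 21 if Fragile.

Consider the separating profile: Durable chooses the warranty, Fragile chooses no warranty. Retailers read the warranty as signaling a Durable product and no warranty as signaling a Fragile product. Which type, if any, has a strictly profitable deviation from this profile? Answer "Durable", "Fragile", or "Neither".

The warranty pays 31; no warranty pays 21.
Durable: assigned the warranty, nets 31 − 18 = 13; deviating to no warranty nets 21.
Fragile: assigned no warranty, nets 21; deviating to the warranty nets 31 − 26 = 5.
The Durable type gains 8 by deviating.

Durable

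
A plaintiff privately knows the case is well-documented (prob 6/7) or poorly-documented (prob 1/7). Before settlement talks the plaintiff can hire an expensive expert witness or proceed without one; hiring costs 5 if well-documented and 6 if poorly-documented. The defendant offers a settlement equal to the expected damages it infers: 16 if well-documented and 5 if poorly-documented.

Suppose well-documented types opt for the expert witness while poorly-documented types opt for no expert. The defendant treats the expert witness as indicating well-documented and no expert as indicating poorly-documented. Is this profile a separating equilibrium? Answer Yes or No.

Under these beliefs, the expert witness earns settlement 16 and no expert earns settlement 5.
well-documented: the expert witness nets 16 − 5 = 11; no expert nets 5. well-documented prefers the expert witness.
poorly-documented: the expert witness nets 16 − 6 = 10; no expert nets 5. poorly-documented would deviate to the expert witness.
poorly-documented has a profitable deviation, so the profile is not an equilibrium.

No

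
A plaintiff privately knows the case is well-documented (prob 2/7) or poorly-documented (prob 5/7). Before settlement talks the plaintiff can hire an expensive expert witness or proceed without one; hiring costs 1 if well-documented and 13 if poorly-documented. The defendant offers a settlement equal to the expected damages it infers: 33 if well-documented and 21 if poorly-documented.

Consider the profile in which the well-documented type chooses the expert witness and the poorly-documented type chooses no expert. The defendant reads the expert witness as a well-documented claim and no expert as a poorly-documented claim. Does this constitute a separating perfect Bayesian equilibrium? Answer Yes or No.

Under these beliefs, the expert witness earns settlement 33 and no expert earns settlement 21.
well-documented: the expert witness nets 33 − 1 = 32; no expert nets 21. well-documented prefers the expert witness.
poorly-documented: the expert witness nets 33 − 13 = 20; no expert nets 21. poorly-documented prefers no expert.
Neither type deviates, so the separating profile is an equilibrium.

Yes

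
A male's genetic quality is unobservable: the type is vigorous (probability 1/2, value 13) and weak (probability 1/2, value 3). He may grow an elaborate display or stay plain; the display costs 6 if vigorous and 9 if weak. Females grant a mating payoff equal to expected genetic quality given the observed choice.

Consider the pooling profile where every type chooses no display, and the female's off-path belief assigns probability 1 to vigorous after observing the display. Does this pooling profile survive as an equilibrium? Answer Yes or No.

Yes

On path, the female holds the prior and pays 1/2·13 + 1/2·3 = 8. Off path (the display), believing vigorous, it pays 13.
vigorous: no display nets 8; the display nets 13 − 6 = 7. vigorous stays.
weak: no display nets 8; the display nets 13 − 9 = 4. weak stays.
No type deviates, so pooling is sustained.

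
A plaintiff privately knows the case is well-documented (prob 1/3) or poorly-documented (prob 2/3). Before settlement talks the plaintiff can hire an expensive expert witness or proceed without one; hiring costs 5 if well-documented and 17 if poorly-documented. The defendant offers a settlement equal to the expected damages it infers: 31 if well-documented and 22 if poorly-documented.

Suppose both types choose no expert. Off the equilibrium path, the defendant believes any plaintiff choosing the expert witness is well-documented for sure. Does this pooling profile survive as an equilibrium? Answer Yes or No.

No

On path, the defendant holds the prior and pays 1/3·31 + 2/3·22 = 25. Off path (the expert witness), believing well-documented, it pays 31.
well-documented: no expert nets 25; the expert witness nets 31 − 5 = 26. well-documented would deviate.
poorly-documented: no expert nets 25; the expert witness nets 31 − 17 = 14. poorly-documented stays.
A type deviates, so pooling fails.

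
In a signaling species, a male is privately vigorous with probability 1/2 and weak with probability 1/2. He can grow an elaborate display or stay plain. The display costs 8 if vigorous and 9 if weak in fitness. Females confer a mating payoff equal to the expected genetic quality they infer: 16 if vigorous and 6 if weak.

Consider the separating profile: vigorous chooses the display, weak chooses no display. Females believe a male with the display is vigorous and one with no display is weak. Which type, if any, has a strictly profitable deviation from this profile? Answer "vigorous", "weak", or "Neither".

The display pays 16; no display pays 6.
vigorous: assigned the display, nets 16 − 8 = 8; deviating to no display nets 6.
weak: assigned no display, nets 6; deviating to the display nets 16 − 9 = 7.
The weak type gains 1 by deviating.

weak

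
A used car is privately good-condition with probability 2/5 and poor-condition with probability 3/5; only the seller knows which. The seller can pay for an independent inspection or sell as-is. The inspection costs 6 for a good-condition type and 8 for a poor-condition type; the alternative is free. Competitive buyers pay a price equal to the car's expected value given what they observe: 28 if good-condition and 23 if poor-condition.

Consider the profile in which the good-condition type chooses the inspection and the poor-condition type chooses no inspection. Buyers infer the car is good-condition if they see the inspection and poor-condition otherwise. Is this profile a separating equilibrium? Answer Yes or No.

No

Under these beliefs, the inspection earns price 28 and no inspection earns price 23.
good-condition: the inspection nets 28 − 6 = 22; no inspection nets 23. good-condition would deviate to no inspection.
poor-condition: the inspection nets 28 − 8 = 20; no inspection nets 23. poor-condition prefers no inspection.
good-condition has a profitable deviation, so the profile is not an equilibrium.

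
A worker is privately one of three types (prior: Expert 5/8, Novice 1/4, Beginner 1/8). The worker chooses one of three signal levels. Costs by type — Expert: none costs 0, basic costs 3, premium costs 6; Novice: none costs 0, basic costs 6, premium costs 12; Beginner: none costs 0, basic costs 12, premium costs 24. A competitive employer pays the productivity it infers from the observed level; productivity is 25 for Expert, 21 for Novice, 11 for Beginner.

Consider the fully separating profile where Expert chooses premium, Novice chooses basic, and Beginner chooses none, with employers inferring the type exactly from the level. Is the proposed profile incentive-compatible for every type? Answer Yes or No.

Yes

Separating wages: premium → 25, basic → 21, none → 11.
Expert (assigned premium): none: 11 − 0 = 11; basic: 21 − 3 = 18; premium: 25 − 6 = 19. Expert stays.
Novice (assigned basic): none: 11 − 0 = 11; basic: 21 − 6 = 15; premium: 25 − 12 = 13. Novice stays.
Beginner (assigned none): none: 11 − 0 = 11; basic: 21 − 12 = 9; premium: 25 − 24 = 1. Beginner stays.
Every type prefers its assigned level; separation holds.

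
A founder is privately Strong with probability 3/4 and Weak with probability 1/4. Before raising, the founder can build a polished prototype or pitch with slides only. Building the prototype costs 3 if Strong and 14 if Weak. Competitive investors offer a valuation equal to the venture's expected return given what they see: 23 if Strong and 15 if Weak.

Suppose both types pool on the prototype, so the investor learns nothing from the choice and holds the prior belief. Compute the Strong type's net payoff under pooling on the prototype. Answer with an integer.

18

Pooled valuation = 3/4·23 + 1/4·15 = 21.
Strong pays cost 3 for the prototype, so net payoff = 21 − 3 = 18.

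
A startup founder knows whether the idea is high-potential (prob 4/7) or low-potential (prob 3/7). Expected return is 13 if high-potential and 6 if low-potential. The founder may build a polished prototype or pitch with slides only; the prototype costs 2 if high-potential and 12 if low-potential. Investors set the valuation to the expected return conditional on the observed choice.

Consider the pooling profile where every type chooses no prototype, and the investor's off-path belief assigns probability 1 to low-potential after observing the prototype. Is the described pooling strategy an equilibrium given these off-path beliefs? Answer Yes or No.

On path, the investor holds the prior and pays 4/7·13 + 3/7·6 = 10. Off path (the prototype), believing low-potential, it pays 6.
high-potential: no prototype nets 10; the prototype nets 6 − 2 = 4. high-potential stays.
low-potential: no prototype nets 10; the prototype nets 6 − 12 = -6. low-potential stays.
No type deviates, so pooling is sustained.

Yes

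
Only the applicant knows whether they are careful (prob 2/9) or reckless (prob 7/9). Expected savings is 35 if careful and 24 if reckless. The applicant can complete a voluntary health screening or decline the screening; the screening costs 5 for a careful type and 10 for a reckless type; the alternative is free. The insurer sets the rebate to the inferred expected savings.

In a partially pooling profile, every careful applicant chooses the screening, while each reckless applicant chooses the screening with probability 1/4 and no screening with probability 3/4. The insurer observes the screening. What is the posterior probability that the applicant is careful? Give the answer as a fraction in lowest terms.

P(the screening) = (2/9)·1 + (7/9)·(1/4) = 5/12.
By Bayes' rule, P(careful | the screening) = (2/9) / (5/12) = 8/15.

8/15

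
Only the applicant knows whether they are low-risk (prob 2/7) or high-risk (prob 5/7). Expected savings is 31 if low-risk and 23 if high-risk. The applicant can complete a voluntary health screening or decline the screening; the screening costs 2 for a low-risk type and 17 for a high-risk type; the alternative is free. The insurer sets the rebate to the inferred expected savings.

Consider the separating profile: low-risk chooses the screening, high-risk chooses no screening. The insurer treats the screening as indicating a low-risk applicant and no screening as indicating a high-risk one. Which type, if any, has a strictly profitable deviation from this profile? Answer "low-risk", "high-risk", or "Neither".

Neither

The screening pays 31; no screening pays 23.
low-risk: assigned the screening, nets 31 − 2 = 29; deviating to no screening nets 23.
high-risk: assigned no screening, nets 23; deviating to the screening nets 31 − 17 = 14.
Both types strictly prefer their assigned action; no profitable deviation.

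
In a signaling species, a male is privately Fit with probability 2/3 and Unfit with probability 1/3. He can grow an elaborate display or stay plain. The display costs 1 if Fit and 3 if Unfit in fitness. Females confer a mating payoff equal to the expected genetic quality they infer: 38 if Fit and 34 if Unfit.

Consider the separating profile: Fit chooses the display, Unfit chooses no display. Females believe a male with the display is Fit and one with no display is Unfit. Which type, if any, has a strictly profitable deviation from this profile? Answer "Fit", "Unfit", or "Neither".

Unfit

The display pays 38; no display pays 34.
Fit: assigned the display, nets 38 − 1 = 37; deviating to no display nets 34.
Unfit: assigned no display, nets 34; deviating to the display nets 38 − 3 = 35.
The Unfit type gains 1 by deviating.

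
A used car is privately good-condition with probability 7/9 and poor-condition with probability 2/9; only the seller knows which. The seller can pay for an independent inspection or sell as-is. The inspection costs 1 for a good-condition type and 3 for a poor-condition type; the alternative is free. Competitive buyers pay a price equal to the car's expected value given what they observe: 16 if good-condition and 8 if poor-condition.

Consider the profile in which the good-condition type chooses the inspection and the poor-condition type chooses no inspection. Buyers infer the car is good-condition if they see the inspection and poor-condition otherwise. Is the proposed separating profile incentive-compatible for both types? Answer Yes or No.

No

Under these beliefs, the inspection earns price 16 and no inspection earns price 8.
good-condition: the inspection nets 16 − 1 = 15; no inspection nets 8. good-condition prefers the inspection.
poor-condition: the inspection nets 16 − 3 = 13; no inspection nets 8. poor-condition would deviate to the inspection.
poor-condition has a profitable deviation, so the profile is not an equilibrium.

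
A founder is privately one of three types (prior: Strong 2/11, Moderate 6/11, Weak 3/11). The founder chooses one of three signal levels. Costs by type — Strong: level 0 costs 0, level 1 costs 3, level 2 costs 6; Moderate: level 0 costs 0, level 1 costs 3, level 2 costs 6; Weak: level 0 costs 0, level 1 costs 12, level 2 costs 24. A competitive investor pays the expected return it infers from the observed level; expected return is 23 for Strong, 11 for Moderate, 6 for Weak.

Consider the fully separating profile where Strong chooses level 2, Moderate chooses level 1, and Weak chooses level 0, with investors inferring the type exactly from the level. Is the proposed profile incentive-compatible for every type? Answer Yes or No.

No

Separating valuations: level 2 → 23, level 1 → 11, level 0 → 6.
Strong (assigned level 2): level 0: 6 − 0 = 6; level 1: 11 − 3 = 8; level 2: 23 − 6 = 17. Strong stays.
Moderate (assigned level 1): level 0: 6 − 0 = 6; level 1: 11 − 3 = 8; level 2: 23 − 6 = 17. Moderate prefers level 2.
Weak (assigned level 0): level 0: 6 − 0 = 6; level 1: 11 − 12 = -1; level 2: 23 − 24 = -1. Weak stays.
At least one type deviates; the separating profile fails.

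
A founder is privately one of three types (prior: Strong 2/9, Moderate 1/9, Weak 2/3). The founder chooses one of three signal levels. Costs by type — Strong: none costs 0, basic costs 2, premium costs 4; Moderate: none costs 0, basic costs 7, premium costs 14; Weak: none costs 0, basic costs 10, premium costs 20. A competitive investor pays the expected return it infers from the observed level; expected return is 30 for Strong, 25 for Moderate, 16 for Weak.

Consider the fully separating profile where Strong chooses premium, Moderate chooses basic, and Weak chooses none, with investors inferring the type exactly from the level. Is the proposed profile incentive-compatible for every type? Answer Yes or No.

Yes

Separating valuations: premium → 30, basic → 25, none → 16.
Strong (assigned premium): none: 16 − 0 = 16; basic: 25 − 2 = 23; premium: 30 − 4 = 26. Strong stays.
Moderate (assigned basic): none: 16 − 0 = 16; basic: 25 − 7 = 18; premium: 30 − 14 = 16. Moderate stays.
Weak (assigned none): none: 16 − 0 = 16; basic: 25 − 10 = 15; premium: 30 − 20 = 10. Weak stays.
Every type prefers its assigned level; separation holds.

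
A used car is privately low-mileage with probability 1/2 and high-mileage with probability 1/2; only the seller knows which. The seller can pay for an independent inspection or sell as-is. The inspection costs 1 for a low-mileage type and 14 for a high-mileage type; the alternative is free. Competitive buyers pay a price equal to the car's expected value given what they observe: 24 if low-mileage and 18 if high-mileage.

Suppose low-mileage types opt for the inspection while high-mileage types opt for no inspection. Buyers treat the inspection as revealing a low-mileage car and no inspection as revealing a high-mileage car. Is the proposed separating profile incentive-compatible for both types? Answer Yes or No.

Under these beliefs, the inspection earns price 24 and no inspection earns price 18.
low-mileage: the inspection nets 24 − 1 = 23; no inspection nets 18. low-mileage prefers the inspection.
high-mileage: the inspection nets 24 − 14 = 10; no inspection nets 18. high-mileage prefers no inspection.
Neither type deviates, so the separating profile is an equilibrium.

Yes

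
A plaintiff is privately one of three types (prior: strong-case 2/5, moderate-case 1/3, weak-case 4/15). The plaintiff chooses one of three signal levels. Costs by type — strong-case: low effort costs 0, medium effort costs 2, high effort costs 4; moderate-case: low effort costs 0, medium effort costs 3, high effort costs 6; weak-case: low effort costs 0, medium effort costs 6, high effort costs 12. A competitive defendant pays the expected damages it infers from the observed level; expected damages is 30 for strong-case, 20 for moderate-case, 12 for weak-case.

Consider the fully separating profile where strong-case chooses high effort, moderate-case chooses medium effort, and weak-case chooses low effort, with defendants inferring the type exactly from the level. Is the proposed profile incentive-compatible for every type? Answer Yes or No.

No

Separating settlements: high effort → 30, medium effort → 20, low effort → 12.
strong-case (assigned high effort): low effort: 12 − 0 = 12; medium effort: 20 − 2 = 18; high effort: 30 − 4 = 26. strong-case stays.
moderate-case (assigned medium effort): low effort: 12 − 0 = 12; medium effort: 20 − 3 = 17; high effort: 30 − 6 = 24. moderate-case prefers high effort.
weak-case (assigned low effort): low effort: 12 − 0 = 12; medium effort: 20 − 6 = 14; high effort: 30 − 12 = 18. weak-case prefers high effort.
At least one type deviates; the separating profile fails.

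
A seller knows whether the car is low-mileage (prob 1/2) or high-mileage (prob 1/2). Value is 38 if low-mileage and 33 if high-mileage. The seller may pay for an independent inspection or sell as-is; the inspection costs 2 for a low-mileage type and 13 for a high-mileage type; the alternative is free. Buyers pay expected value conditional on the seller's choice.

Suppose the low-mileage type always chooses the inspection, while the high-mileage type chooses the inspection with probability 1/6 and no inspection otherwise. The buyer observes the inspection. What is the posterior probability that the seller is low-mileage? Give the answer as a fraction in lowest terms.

P(the inspection) = (1/2)·1 + (1/2)·(1/6) = 7/12.
By Bayes' rule, P(low-mileage | the inspection) = (1/2) / (7/12) = 6/7.

6/7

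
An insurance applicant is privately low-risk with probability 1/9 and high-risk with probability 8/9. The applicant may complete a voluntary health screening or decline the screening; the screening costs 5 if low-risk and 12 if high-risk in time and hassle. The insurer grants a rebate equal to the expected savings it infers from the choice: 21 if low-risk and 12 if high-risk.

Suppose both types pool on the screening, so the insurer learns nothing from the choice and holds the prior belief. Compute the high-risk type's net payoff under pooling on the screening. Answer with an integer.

Pooled rebate = 1/9·21 + 8/9·12 = 13.
high-risk pays cost 12 for the screening, so net payoff = 13 − 12 = 1.

1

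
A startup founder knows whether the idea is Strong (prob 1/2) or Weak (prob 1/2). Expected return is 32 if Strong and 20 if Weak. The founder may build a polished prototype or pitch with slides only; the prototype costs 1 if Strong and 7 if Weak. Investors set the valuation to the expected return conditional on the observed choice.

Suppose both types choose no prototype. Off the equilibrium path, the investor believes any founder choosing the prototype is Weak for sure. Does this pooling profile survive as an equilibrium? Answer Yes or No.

On path, the investor holds the prior and pays 1/2·32 + 1/2·20 = 26. Off path (the prototype), believing Weak, it pays 20.
Strong: no prototype nets 26; the prototype nets 20 − 1 = 19. Strong stays.
Weak: no prototype nets 26; the prototype nets 20 − 7 = 13. Weak stays.
No type deviates, so pooling is sustained.

Yes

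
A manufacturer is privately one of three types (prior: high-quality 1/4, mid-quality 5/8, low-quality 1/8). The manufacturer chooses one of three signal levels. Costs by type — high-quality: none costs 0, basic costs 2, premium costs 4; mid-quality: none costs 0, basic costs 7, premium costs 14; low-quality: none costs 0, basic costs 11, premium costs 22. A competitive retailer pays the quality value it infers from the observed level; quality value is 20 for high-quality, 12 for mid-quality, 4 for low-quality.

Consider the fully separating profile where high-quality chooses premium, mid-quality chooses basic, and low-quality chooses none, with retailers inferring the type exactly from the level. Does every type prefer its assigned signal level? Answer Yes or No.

No

Separating prices: premium → 20, basic → 12, none → 4.
high-quality (assigned premium): none: 4 − 0 = 4; basic: 12 − 2 = 10; premium: 20 − 4 = 16. high-quality stays.
mid-quality (assigned basic): none: 4 − 0 = 4; basic: 12 − 7 = 5; premium: 20 − 14 = 6. mid-quality prefers premium.
low-quality (assigned none): none: 4 − 0 = 4; basic: 12 − 11 = 1; premium: 20 − 22 = -2. low-quality stays.
At least one type deviates; the separating profile fails.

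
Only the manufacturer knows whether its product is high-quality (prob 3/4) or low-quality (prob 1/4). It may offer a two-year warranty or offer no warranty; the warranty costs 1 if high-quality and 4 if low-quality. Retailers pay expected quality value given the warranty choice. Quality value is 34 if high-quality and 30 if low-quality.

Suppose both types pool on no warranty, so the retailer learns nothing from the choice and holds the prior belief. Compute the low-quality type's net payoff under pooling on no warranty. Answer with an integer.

33

Pooled price = 3/4·34 + 1/4·30 = 33.
low-quality pays no cost for no warranty, so net payoff = 33.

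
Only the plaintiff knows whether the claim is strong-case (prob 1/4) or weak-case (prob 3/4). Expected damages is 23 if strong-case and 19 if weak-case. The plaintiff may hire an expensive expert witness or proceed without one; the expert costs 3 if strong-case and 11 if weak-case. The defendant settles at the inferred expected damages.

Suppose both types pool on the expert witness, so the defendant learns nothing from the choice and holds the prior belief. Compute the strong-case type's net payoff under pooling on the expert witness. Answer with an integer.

17

Pooled settlement = 1/4·23 + 3/4·19 = 20.
strong-case pays cost 3 for the expert witness, so net payoff = 20 − 3 = 17.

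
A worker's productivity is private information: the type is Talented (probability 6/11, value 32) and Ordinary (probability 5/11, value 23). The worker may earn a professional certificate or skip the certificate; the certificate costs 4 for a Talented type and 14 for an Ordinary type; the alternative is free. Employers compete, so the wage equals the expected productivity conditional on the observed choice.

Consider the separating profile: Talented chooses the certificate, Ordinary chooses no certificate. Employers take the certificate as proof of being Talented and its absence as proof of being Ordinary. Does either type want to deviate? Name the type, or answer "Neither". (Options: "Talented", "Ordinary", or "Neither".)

Neither

The certificate pays 32; no certificate pays 23.
Talented: assigned the certificate, nets 32 − 4 = 28; deviating to no certificate nets 23.
Ordinary: assigned no certificate, nets 23; deviating to the certificate nets 32 − 14 = 18.
Both types strictly prefer their assigned action; no profitable deviation.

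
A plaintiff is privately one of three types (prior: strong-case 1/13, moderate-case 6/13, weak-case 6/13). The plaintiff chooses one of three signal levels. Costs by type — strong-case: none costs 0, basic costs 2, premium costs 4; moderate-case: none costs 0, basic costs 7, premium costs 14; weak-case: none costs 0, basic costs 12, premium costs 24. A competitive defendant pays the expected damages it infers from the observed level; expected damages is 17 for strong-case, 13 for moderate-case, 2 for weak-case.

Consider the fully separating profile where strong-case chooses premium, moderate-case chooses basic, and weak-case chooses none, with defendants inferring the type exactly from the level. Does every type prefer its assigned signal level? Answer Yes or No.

Separating settlements: premium → 17, basic → 13, none → 2.
strong-case (assigned premium): none: 2 − 0 = 2; basic: 13 − 2 = 11; premium: 17 − 4 = 13. strong-case stays.
moderate-case (assigned basic): none: 2 − 0 = 2; basic: 13 − 7 = 6; premium: 17 − 14 = 3. moderate-case stays.
weak-case (assigned none): none: 2 − 0 = 2; basic: 13 − 12 = 1; premium: 17 − 24 = -7. weak-case stays.
Every type prefers its assigned level; separation holds.

Yes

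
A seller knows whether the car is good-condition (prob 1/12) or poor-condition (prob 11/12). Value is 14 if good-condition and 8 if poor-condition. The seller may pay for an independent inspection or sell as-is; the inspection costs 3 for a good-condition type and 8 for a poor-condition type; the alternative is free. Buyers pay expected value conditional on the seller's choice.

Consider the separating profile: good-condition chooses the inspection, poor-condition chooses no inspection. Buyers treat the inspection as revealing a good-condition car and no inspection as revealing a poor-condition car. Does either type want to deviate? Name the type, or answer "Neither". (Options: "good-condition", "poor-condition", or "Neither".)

Neither

The inspection pays 14; no inspection pays 8.
good-condition: assigned the inspection, nets 14 − 3 = 11; deviating to no inspection nets 8.
poor-condition: assigned no inspection, nets 8; deviating to the inspection nets 14 − 8 = 6.
Both types strictly prefer their assigned action; no profitable deviation.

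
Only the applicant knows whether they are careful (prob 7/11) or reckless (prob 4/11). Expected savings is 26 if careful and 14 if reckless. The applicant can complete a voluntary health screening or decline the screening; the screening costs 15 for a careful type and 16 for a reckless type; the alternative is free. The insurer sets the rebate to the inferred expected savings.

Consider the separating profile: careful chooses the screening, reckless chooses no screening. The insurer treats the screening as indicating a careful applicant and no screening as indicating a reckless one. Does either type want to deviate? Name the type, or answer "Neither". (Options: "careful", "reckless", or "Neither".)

careful

The screening pays 26; no screening pays 14.
careful: assigned the screening, nets 26 − 15 = 11; deviating to no screening nets 14.
reckless: assigned no screening, nets 14; deviating to the screening nets 26 − 16 = 10.
The careful type gains 3 by deviating.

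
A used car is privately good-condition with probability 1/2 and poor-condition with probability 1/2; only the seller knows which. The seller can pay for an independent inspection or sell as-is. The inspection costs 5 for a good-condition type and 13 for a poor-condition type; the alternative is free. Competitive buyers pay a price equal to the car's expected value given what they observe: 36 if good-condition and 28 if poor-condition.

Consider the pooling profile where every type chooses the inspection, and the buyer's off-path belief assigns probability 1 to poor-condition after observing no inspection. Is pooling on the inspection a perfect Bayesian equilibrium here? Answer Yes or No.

No

On path, the buyer holds the prior and pays 1/2·36 + 1/2·28 = 32. Off path (no inspection), believing poor-condition, it pays 28.
good-condition: the inspection nets 32 − 5 = 27; no inspection nets 28. good-condition would deviate.
poor-condition: the inspection nets 32 − 13 = 19; no inspection nets 28. poor-condition would deviate.
A type deviates, so pooling fails.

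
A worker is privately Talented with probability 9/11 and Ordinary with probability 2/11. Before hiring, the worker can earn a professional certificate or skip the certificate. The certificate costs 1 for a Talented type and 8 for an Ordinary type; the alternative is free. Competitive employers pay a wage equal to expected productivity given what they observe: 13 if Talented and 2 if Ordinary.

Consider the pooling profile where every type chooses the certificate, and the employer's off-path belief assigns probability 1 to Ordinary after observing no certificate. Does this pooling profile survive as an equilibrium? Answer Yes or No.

Yes

On path, the employer holds the prior and pays 9/11·13 + 2/11·2 = 11. Off path (no certificate), believing Ordinary, it pays 2.
Talented: the certificate nets 11 − 1 = 10; no certificate nets 2. Talented stays.
Ordinary: the certificate nets 11 − 8 = 3; no certificate nets 2. Ordinary stays.
No type deviates, so pooling is sustained.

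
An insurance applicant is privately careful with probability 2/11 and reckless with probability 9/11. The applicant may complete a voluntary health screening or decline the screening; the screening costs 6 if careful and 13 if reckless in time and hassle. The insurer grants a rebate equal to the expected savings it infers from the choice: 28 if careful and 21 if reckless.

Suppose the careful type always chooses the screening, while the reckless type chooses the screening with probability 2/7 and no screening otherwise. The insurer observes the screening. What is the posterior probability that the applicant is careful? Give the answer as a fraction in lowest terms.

7/16

P(the screening) = (2/11)·1 + (9/11)·(2/7) = 32/77.
By Bayes' rule, P(careful | the screening) = (2/11) / (32/77) = 7/16.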